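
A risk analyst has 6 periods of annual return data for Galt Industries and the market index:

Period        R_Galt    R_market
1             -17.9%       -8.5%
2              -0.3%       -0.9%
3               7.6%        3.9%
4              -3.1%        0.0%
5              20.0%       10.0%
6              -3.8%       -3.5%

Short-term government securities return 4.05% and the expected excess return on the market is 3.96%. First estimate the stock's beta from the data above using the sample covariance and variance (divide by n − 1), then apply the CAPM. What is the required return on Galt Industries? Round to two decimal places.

11.86%

Mean R_i = (-17.9 − 0.3 + 7.6 − 3.1 + 20.0 − 3.8) / 6 = 0.4167%
Mean R_m = (-8.5 − 0.9 + 3.9 + 0.0 + 10.0 − 3.5) / 6 = 0.1667%
Σ(R_i − R̄_i)(R_m − R̄_m) = 394.9433  ⇒  Cov = 394.9433 / 5 = 78.9887
Σ(R_m − R̄_m)² = 200.3533  ⇒  Var(R_m) = 200.3533 / 5 = 40.0707
β = Cov / Var(R_m) = 78.9887 / 40.0707 = 1.9712
E(R) = R_f + β × MRP = 4.05% + 1.9712 × 3.96% = 11.86%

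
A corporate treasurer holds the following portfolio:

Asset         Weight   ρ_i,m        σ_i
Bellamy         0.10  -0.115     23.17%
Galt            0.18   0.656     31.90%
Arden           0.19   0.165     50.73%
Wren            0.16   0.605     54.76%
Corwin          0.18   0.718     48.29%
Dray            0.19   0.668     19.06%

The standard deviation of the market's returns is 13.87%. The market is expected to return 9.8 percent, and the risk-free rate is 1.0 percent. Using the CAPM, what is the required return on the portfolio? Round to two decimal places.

β_Bellamy = -0.115 × 23.17% / 13.87% = -0.1921
β_Galt = 0.656 × 31.90% / 13.87% = 1.5088
β_Arden = 0.165 × 50.73% / 13.87% = 0.6035
β_Wren = 0.605 × 54.76% / 13.87% = 2.3886
β_Corwin = 0.718 × 48.29% / 13.87% = 2.4998
β_Dray = 0.668 × 19.06% / 13.87% = 0.9180
β_P = Σ w_i β_i = 0.10×-0.1921 + 0.18×1.5088 + 0.19×0.6035 + 0.16×2.3886 + 0.18×2.4998 + 0.19×0.9180 = 1.3736
MRP = 9.8% − 1.0% = 8.80%
E(R_P) = R_f + β_P × MRP = 1.0% + 1.3736 × 8.8% = 13.09%

13.09%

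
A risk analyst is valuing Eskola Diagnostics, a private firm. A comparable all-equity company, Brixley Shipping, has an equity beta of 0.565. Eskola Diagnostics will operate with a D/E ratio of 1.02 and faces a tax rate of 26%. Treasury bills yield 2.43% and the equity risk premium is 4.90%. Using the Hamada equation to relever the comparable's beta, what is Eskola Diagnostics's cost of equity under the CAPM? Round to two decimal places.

7.29%

β_L = β_U × [1 + (1 − t)(D/E)] = 0.565 × [1 + (1 − 0.26) × 1.02]
    = 0.565 × [1 + 0.74 × 1.02] = 0.565 × 1.7548 = 0.9915
E(R) = R_f + β_L × MRP = 2.43% + 0.9915 × 4.90% = 7.29%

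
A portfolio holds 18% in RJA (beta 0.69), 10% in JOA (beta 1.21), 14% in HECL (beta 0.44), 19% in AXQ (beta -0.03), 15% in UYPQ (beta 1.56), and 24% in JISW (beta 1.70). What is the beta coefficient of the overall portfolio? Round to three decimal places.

0.943

β_P = Σ w_i β_i = 0.18×0.69 + 0.10×1.21 + 0.14×0.44 + 0.19×-0.03 + 0.15×1.56 + 0.24×1.70 = 0.9431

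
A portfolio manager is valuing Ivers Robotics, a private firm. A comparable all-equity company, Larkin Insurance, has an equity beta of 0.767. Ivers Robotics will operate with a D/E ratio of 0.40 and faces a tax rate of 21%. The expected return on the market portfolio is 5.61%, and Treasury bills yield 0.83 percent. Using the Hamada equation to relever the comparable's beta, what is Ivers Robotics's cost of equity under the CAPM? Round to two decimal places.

β_L = β_U × [1 + (1 − t)(D/E)] = 0.767 × [1 + (1 − 0.21) × 0.40]
    = 0.767 × [1 + 0.79 × 0.40] = 0.767 × 1.3160 = 1.0094
MRP = 5.61% − 0.83% = 4.78%
E(R) = R_f + β_L × MRP = 0.83% + 1.0094 × 4.78% = 5.65%

5.65%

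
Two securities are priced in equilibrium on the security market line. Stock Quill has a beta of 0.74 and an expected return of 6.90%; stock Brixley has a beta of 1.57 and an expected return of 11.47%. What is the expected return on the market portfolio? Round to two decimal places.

Both satisfy E(R) = R_f + β·MRP, so the slope of the SML is
MRP = (11.47% − 6.90%) / (1.57 − 0.74) = 4.57% / 0.83 = 5.5060%
R_f = E(R_Quill) − β_Quill·MRP = 6.90% − 0.74 × 5.5060% = 2.8256%
E(R_m) = R_f + MRP = 2.8256% + 5.5060% = 8.33%

8.33%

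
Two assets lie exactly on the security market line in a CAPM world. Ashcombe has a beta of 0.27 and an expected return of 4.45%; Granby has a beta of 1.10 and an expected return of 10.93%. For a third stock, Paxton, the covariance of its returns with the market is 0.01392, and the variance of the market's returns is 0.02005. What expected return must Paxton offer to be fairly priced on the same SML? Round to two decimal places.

MRP = (10.93% − 4.45%) / (1.10 − 0.27) = 7.8072%
R_f = 4.45% − 0.27 × 7.8072% = 2.3421%
β_Paxton = Cov / Var(R_m) = 0.01392 / 0.02005 = 0.6943
E(R_Paxton) = R_f + β × MRP = 2.3421% + 0.6943 × 7.8072% = 7.76%

7.76%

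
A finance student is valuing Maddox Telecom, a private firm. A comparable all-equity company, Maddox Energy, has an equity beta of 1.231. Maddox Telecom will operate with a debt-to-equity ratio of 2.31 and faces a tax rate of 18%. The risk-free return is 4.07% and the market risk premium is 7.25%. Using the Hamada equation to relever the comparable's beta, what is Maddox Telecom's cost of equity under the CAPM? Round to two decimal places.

β_L = β_U × [1 + (1 − t)(D/E)] = 1.231 × [1 + (1 − 0.18) × 2.31]
    = 1.231 × [1 + 0.82 × 2.31] = 1.231 × 2.8942 = 3.5628
E(R) = R_f + β_L × MRP = 4.07% + 3.5628 × 7.25% = 29.90%

29.90%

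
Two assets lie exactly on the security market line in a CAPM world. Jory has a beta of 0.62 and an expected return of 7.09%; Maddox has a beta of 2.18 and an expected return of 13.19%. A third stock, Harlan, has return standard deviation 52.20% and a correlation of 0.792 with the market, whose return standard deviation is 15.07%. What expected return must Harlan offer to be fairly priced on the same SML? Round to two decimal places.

15.39%

MRP = (13.19% − 7.09%) / (2.18 − 0.62) = 3.9103%
R_f = 7.09% − 0.62 × 3.9103% = 4.6656%
β_Harlan = ρ·σ_i/σ_m = 0.792 × 52.20 / 15.07 = 2.7434
E(R_Harlan) = R_f + β × MRP = 4.6656% + 2.7434 × 3.9103% = 15.39%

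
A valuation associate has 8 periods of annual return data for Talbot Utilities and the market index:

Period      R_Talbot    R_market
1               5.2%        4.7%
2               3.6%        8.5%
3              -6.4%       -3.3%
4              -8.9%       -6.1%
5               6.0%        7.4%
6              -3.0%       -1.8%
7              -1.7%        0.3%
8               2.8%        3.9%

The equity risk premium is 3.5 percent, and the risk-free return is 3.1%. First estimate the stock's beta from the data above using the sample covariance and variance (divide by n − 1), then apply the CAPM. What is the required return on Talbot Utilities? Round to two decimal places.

6.64%

Mean R_i = (5.2 + 3.6 − 6.4 − 8.9 + 6.0 − 3.0 − 1.7 + 2.8) / 8 = -0.3000%
Mean R_m = (4.7 + 8.5 − 3.3 − 6.1 + 7.4 − 1.8 + 0.3 + 3.9) / 8 = 1.7000%
Σ(R_i − R̄_i)(R_m − R̄_m) = 194.7400  ⇒  Cov = 194.7400 / 7 = 27.8200
Σ(R_m − R̄_m)² = 192.6200  ⇒  Var(R_m) = 192.6200 / 7 = 27.5171
β = Cov / Var(R_m) = 27.8200 / 27.5171 = 1.0110
E(R) = R_f + β × MRP = 3.1% + 1.0110 × 3.5% = 6.64%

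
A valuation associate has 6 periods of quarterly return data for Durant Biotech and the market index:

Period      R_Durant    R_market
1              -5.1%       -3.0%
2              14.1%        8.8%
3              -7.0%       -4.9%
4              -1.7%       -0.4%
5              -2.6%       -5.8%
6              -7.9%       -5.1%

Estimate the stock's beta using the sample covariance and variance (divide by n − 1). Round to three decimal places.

1.393

Mean R_i = (-5.1 + 14.1 − 7.0 − 1.7 − 2.6 − 7.9) / 6 = -1.7000%
Mean R_m = (-3.0 + 8.8 − 4.9 − 0.4 − 5.8 − 5.1) / 6 = -1.7333%
Σ(R_i − R̄_i)(R_m − R̄_m) = 212.0500  ⇒  Cov = 212.0500 / 5 = 42.4100
Σ(R_m − R̄_m)² = 152.2333  ⇒  Var(R_m) = 152.2333 / 5 = 30.4467
β = Cov / Var(R_m) = 42.4100 / 30.4467 = 1.3929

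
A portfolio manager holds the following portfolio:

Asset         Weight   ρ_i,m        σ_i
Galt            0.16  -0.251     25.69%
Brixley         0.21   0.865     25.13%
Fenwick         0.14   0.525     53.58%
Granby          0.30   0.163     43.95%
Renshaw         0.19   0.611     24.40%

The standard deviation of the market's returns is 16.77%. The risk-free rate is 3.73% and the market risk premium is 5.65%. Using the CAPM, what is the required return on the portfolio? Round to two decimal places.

7.93%

β_Galt = -0.251 × 25.69% / 16.77% = -0.3845
β_Brixley = 0.865 × 25.13% / 16.77% = 1.2962
β_Fenwick = 0.525 × 53.58% / 16.77% = 1.6774
β_Granby = 0.163 × 43.95% / 16.77% = 0.4272
β_Renshaw = 0.611 × 24.40% / 16.77% = 0.8890
β_P = Σ w_i β_i = 0.16×-0.3845 + 0.21×1.2962 + 0.14×1.6774 + 0.30×0.4272 + 0.19×0.8890 = 0.7426
E(R_P) = R_f + β_P × MRP = 3.73% + 0.7426 × 5.65% = 7.93%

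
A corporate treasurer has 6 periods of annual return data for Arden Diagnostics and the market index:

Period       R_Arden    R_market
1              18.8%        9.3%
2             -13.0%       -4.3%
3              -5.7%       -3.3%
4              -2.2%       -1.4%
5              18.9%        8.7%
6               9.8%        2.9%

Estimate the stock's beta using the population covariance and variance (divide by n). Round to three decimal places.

Mean R_i = (18.8 − 13.0 − 5.7 − 2.2 + 18.9 + 9.8) / 6 = 4.4333%
Mean R_m = (9.3 − 4.3 − 3.3 − 1.4 + 8.7 + 2.9) / 6 = 1.9833%
Σ(R_i − R̄_i)(R_m − R̄_m) = 392.7233  ⇒  Cov = 392.7233 / 6 = 65.4539
Σ(R_m − R̄_m)² = 178.3283  ⇒  Var(R_m) = 178.3283 / 6 = 29.7214
β = Cov / Var(R_m) = 65.4539 / 29.7214 = 2.2022

2.202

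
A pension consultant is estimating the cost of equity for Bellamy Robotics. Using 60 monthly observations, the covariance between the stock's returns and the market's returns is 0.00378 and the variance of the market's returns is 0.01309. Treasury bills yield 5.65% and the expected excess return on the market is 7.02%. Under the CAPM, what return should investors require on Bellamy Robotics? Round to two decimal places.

7.68%

β = Cov(R_i, R_m) / Var(R_m) = 0.00378 / 0.01309 = 0.2888
E(R) = R_f + β × MRP = 5.65% + 0.2888 × 7.02% = 7.68%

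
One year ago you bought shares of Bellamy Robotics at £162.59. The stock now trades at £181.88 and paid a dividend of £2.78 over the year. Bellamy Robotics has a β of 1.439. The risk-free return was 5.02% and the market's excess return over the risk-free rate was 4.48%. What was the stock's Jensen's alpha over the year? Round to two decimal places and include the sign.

Realised HPR = (P1 + D1 − P0) / P0 = (181.88 + 2.78 − 162.59) / 162.59 = 22.07 / 162.59 = 13.5740%
CAPM required = R_f + β·MRP = 5.02% + 1.439 × 4.48% = 11.46672%
α = realised − required = 13.5740% − 11.46672% = +2.11%

+2.11%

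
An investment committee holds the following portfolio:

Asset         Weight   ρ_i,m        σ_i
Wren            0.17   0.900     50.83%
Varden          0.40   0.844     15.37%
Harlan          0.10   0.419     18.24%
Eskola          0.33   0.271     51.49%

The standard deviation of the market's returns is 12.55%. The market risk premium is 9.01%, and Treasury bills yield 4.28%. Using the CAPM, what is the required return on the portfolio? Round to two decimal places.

17.44%

β_Wren = 0.900 × 50.83% / 12.55% = 3.6452
β_Varden = 0.844 × 15.37% / 12.55% = 1.0336
β_Harlan = 0.419 × 18.24% / 12.55% = 0.6090
β_Eskola = 0.271 × 51.49% / 12.55% = 1.1119
β_P = Σ w_i β_i = 0.17×3.6452 + 0.40×1.0336 + 0.10×0.6090 + 0.33×1.1119 = 1.4610
E(R_P) = R_f + β_P × MRP = 4.28% + 1.4610 × 9.01% = 17.44%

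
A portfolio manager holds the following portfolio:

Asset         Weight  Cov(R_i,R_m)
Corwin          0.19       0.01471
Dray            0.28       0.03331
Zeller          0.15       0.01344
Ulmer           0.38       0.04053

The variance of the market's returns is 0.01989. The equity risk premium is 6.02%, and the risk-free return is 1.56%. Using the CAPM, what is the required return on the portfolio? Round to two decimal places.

10.50%

β_Corwin = 0.01471 / 0.01989 = 0.7396
β_Dray = 0.03331 / 0.01989 = 1.6747
β_Zeller = 0.01344 / 0.01989 = 0.6757
β_Ulmer = 0.04053 / 0.01989 = 2.0377
β_P = Σ w_i β_i = 0.19×0.7396 + 0.28×1.6747 + 0.15×0.6757 + 0.38×2.0377 = 1.4851
E(R_P) = R_f + β_P × MRP = 1.56% + 1.4851 × 6.02% = 10.50%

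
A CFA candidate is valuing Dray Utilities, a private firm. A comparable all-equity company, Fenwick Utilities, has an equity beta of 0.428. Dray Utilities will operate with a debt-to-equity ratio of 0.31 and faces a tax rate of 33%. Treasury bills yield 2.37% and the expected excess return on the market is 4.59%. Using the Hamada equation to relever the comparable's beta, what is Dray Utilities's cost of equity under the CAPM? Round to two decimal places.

4.74%

β_L = β_U × [1 + (1 − t)(D/E)] = 0.428 × [1 + (1 − 0.33) × 0.31]
    = 0.428 × [1 + 0.67 × 0.31] = 0.428 × 1.2077 = 0.5169
E(R) = R_f + β_L × MRP = 2.37% + 0.5169 × 4.59% = 4.74%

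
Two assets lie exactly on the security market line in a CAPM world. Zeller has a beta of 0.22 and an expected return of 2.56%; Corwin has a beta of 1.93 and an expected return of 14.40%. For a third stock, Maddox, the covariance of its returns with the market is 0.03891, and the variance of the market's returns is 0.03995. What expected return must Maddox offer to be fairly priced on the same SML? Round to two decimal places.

7.78%

MRP = (14.40% − 2.56%) / (1.93 − 0.22) = 6.9240%
R_f = 2.56% − 0.22 × 6.9240% = 1.0367%
β_Maddox = Cov / Var(R_m) = 0.03891 / 0.03995 = 0.9740
E(R_Maddox) = R_f + β × MRP = 1.0367% + 0.9740 × 6.9240% = 7.78%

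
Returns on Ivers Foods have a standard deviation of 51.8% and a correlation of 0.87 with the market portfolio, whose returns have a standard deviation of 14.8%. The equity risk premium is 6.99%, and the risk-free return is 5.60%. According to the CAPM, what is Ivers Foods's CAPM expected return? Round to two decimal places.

26.88%

β = ρ × σ_i / σ_m = 0.87 × 51.8% / 14.8% = 3.0450
E(R) = 5.60% + 3.0450 × 6.99% = 26.88%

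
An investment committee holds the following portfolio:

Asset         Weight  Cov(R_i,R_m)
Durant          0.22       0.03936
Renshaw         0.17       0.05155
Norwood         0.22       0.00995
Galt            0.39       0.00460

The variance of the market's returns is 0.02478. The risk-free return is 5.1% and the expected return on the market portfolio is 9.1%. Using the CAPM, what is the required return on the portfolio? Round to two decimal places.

β_Durant = 0.03936 / 0.02478 = 1.5884
β_Renshaw = 0.05155 / 0.02478 = 2.0803
β_Norwood = 0.00995 / 0.02478 = 0.4015
β_Galt = 0.00460 / 0.02478 = 0.1856
β_P = Σ w_i β_i = 0.22×1.5884 + 0.17×2.0803 + 0.22×0.4015 + 0.39×0.1856 = 0.8638
MRP = 9.1% − 5.1% = 4.00%
E(R_P) = R_f + β_P × MRP = 5.1% + 0.8638 × 4.0% = 8.56%

8.56%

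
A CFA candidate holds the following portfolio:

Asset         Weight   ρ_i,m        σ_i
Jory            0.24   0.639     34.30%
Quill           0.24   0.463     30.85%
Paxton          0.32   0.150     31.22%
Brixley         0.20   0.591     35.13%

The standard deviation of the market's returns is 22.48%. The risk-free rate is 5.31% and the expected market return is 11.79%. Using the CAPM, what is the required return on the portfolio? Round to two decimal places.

9.44%

β_Jory = 0.639 × 34.30% / 22.48% = 0.9750
β_Quill = 0.463 × 30.85% / 22.48% = 0.6354
β_Paxton = 0.150 × 31.22% / 22.48% = 0.2083
β_Brixley = 0.591 × 35.13% / 22.48% = 0.9236
β_P = Σ w_i β_i = 0.24×0.9750 + 0.24×0.6354 + 0.32×0.2083 + 0.20×0.9236 = 0.6379
MRP = 11.79% − 5.31% = 6.48%
E(R_P) = R_f + β_P × MRP = 5.31% + 0.6379 × 6.48% = 9.44%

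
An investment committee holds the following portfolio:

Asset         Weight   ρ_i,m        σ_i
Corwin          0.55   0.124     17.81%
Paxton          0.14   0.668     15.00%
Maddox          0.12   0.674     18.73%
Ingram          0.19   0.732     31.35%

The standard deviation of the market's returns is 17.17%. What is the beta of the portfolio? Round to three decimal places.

β_Corwin = 0.124 × 17.81% / 17.17% = 0.1286
β_Paxton = 0.668 × 15.00% / 17.17% = 0.5836
β_Maddox = 0.674 × 18.73% / 17.17% = 0.7352
β_Ingram = 0.732 × 31.35% / 17.17% = 1.3365
β_P = Σ w_i β_i = 0.55×0.1286 + 0.14×0.5836 + 0.12×0.7352 + 0.19×1.3365 = 0.4946

0.495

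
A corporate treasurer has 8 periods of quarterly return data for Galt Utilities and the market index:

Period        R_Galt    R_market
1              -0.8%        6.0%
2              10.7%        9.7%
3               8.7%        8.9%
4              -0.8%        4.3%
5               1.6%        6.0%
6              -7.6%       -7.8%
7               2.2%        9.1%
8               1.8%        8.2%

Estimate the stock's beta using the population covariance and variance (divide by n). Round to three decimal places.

Mean R_i = (-0.8 + 10.7 + 8.7 − 0.8 + 1.6 − 7.6 + 2.2 + 1.8) / 8 = 1.9750%
Mean R_m = (6.0 + 9.7 + 8.9 + 4.3 + 6.0 − 7.8 + 9.1 + 8.2) / 8 = 5.5500%
Σ(R_i − R̄_i)(R_m − R̄_m) = 188.9500  ⇒  Cov = 188.9500 / 8 = 23.6188
Σ(R_m − R̄_m)² = 228.2600  ⇒  Var(R_m) = 228.2600 / 8 = 28.5325
β = Cov / Var(R_m) = 23.6188 / 28.5325 = 0.8278

0.828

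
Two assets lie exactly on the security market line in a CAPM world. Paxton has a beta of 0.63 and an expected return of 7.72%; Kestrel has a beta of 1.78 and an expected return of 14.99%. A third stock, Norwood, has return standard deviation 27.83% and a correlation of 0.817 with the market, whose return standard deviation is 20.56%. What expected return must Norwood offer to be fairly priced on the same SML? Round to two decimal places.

MRP = (14.99% − 7.72%) / (1.78 − 0.63) = 6.3217%
R_f = 7.72% − 0.63 × 6.3217% = 3.7373%
β_Norwood = ρ·σ_i/σ_m = 0.817 × 27.83 / 20.56 = 1.1059
E(R_Norwood) = R_f + β × MRP = 3.7373% + 1.1059 × 6.3217% = 10.73%

10.73%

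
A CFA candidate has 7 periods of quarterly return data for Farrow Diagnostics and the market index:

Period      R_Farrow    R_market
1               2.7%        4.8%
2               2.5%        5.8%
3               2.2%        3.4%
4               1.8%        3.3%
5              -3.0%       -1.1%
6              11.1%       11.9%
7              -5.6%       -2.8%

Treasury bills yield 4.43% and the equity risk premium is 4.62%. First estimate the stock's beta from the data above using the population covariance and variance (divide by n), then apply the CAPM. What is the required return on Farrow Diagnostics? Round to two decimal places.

Mean R_i = (2.7 + 2.5 + 2.2 + 1.8 − 3.0 + 11.1 − 5.6) / 7 = 1.6714%
Mean R_m = (4.8 + 5.8 + 3.4 + 3.3 − 1.1 + 11.9 − 2.8) / 7 = 3.6143%
Σ(R_i − R̄_i)(R_m − R̄_m) = 149.6629  ⇒  Cov = 149.6629 / 7 = 21.3804
Σ(R_m − R̄_m)² = 138.3486  ⇒  Var(R_m) = 138.3486 / 7 = 19.7641
β = Cov / Var(R_m) = 21.3804 / 19.7641 = 1.0818
E(R) = R_f + β × MRP = 4.43% + 1.0818 × 4.62% = 9.43%

9.43%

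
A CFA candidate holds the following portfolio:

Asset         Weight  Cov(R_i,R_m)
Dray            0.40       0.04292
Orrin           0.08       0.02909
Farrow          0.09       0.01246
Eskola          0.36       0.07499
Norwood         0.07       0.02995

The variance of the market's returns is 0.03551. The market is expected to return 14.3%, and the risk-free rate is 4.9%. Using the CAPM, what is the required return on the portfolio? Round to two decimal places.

18.06%

β_Dray = 0.04292 / 0.03551 = 1.2087
β_Orrin = 0.02909 / 0.03551 = 0.8192
β_Farrow = 0.01246 / 0.03551 = 0.3509
β_Eskola = 0.07499 / 0.03551 = 2.1118
β_Norwood = 0.02995 / 0.03551 = 0.8434
β_P = Σ w_i β_i = 0.40×1.2087 + 0.08×0.8192 + 0.09×0.3509 + 0.36×2.1118 + 0.07×0.8434 = 1.3999
MRP = 14.3% − 4.9% = 9.40%
E(R_P) = R_f + β_P × MRP = 4.9% + 1.3999 × 9.4% = 18.06%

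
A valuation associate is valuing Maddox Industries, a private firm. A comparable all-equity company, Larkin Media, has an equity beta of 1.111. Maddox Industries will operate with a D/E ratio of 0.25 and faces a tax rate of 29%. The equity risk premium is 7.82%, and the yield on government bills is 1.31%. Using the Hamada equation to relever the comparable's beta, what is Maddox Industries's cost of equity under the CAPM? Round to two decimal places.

11.54%

β_L = β_U × [1 + (1 − t)(D/E)] = 1.111 × [1 + (1 − 0.29) × 0.25]
    = 1.111 × [1 + 0.71 × 0.25] = 1.111 × 1.1775 = 1.3082
E(R) = R_f + β_L × MRP = 1.31% + 1.3082 × 7.82% = 11.54%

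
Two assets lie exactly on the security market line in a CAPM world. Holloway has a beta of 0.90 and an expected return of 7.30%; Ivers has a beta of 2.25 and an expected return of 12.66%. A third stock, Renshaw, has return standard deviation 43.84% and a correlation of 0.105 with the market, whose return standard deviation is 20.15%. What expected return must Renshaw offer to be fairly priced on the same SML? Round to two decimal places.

4.63%

MRP = (12.66% − 7.30%) / (2.25 − 0.90) = 3.9704%
R_f = 7.30% − 0.90 × 3.9704% = 3.7266%
β_Renshaw = ρ·σ_i/σ_m = 0.105 × 43.84 / 20.15 = 0.2284
E(R_Renshaw) = R_f + β × MRP = 3.7266% + 0.2284 × 3.9704% = 4.63%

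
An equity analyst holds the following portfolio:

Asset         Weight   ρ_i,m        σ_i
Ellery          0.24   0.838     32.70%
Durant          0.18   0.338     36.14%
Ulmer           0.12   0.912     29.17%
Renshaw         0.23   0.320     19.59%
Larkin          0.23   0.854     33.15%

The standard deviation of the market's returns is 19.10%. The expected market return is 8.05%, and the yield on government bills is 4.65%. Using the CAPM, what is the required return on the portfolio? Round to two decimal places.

β_Ellery = 0.838 × 32.70% / 19.10% = 1.4347
β_Durant = 0.338 × 36.14% / 19.10% = 0.6395
β_Ulmer = 0.912 × 29.17% / 19.10% = 1.3928
β_Renshaw = 0.320 × 19.59% / 19.10% = 0.3282
β_Larkin = 0.854 × 33.15% / 19.10% = 1.4822
β_P = Σ w_i β_i = 0.24×1.4347 + 0.18×0.6395 + 0.12×1.3928 + 0.23×0.3282 + 0.23×1.4822 = 1.0430
MRP = 8.05% − 4.65% = 3.40%
E(R_P) = R_f + β_P × MRP = 4.65% + 1.0430 × 3.40% = 8.20%

8.20%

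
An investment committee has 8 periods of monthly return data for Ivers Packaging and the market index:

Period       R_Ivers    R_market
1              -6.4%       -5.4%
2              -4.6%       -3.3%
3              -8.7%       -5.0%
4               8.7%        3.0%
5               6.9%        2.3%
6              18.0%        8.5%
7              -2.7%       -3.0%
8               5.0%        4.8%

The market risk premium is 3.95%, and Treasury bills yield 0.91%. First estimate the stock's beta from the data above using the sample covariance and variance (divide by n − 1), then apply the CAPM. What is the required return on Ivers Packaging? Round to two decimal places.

7.73%

Mean R_i = (-6.4 − 4.6 − 8.7 + 8.7 + 6.9 + 18.0 − 2.7 + 5.0) / 8 = 2.0250%
Mean R_m = (-5.4 − 3.3 − 5.0 + 3.0 + 2.3 + 8.5 − 3.0 + 4.8) / 8 = 0.2375%
Σ(R_i − R̄_i)(R_m − R̄_m) = 316.4625  ⇒  Cov = 316.4625 / 7 = 45.2089
Σ(R_m − R̄_m)² = 183.1788  ⇒  Var(R_m) = 183.1788 / 7 = 26.1684
β = Cov / Var(R_m) = 45.2089 / 26.1684 = 1.7276
E(R) = R_f + β × MRP = 0.91% + 1.7276 × 3.95% = 7.73%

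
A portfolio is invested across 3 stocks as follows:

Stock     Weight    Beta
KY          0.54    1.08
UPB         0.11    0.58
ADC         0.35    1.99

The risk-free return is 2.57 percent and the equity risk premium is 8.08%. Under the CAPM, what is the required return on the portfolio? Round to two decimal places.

β_P = Σ w_i β_i = 0.54×1.08 + 0.11×0.58 + 0.35×1.99 = 1.3435
E(R_P) = R_f + β_P × MRP = 2.57% + 1.3435 × 8.08% = 13.43%

13.43%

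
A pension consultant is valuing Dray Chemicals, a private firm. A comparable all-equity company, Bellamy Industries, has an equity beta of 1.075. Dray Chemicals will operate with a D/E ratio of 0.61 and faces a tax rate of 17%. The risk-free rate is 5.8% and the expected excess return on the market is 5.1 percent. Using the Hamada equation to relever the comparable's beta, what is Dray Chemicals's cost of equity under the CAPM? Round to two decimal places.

14.06%

β_L = β_U × [1 + (1 − t)(D/E)] = 1.075 × [1 + (1 − 0.17) × 0.61]
    = 1.075 × [1 + 0.83 × 0.61] = 1.075 × 1.5063 = 1.6193
E(R) = R_f + β_L × MRP = 5.8% + 1.6193 × 5.1% = 14.06%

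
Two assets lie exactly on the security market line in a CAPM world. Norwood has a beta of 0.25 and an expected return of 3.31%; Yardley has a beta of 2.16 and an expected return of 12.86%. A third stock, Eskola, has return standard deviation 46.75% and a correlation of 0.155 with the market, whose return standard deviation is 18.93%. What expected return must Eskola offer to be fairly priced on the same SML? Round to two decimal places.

MRP = (12.86% − 3.31%) / (2.16 − 0.25) = 5.0000%
R_f = 3.31% − 0.25 × 5.0000% = 2.0600%
β_Eskola = ρ·σ_i/σ_m = 0.155 × 46.75 / 18.93 = 0.3828
E(R_Eskola) = R_f + β × MRP = 2.0600% + 0.3828 × 5.0000% = 3.97%

3.97%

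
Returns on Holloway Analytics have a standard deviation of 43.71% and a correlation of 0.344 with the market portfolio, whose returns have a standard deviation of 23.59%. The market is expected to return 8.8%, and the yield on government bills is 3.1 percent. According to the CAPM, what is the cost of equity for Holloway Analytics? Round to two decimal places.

β = ρ × σ_i / σ_m = 0.344 × 43.71% / 23.59% = 0.6374
MRP = 8.8% − 3.1% = 5.70%
E(R) = 3.1% + 0.6374 × 5.7% = 6.73%

6.73%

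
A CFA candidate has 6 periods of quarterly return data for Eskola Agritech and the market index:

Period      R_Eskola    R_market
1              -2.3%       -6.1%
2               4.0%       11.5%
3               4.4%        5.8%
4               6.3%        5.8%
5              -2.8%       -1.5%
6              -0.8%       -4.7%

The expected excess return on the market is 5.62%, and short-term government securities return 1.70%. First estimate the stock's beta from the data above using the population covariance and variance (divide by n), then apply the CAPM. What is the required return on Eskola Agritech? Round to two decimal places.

4.36%

Mean R_i = (-2.3 + 4.0 + 4.4 + 6.3 − 2.8 − 0.8) / 6 = 1.4667%
Mean R_m = (-6.1 + 11.5 + 5.8 + 5.8 − 1.5 − 4.7) / 6 = 1.8000%
Σ(R_i − R̄_i)(R_m − R̄_m) = 114.2100  ⇒  Cov = 114.2100 / 6 = 19.0350
Σ(R_m − R̄_m)² = 241.6400  ⇒  Var(R_m) = 241.6400 / 6 = 40.2733
β = Cov / Var(R_m) = 19.0350 / 40.2733 = 0.4726
E(R) = R_f + β × MRP = 1.70% + 0.4726 × 5.62% = 4.36%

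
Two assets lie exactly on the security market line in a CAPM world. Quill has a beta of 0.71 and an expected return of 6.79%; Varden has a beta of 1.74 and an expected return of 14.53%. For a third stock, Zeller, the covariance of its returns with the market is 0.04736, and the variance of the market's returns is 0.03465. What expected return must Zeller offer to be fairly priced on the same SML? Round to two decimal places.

11.73%

MRP = (14.53% − 6.79%) / (1.74 − 0.71) = 7.5146%
R_f = 6.79% − 0.71 × 7.5146% = 1.4546%
β_Zeller = Cov / Var(R_m) = 0.04736 / 0.03465 = 1.3668
E(R_Zeller) = R_f + β × MRP = 1.4546% + 1.3668 × 7.5146% = 11.73%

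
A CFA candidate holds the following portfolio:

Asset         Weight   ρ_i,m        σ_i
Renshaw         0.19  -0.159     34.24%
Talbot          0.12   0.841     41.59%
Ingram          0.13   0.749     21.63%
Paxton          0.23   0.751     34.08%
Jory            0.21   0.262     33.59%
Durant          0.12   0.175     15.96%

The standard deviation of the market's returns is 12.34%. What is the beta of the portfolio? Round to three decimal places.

β_Renshaw = -0.159 × 34.24% / 12.34% = -0.4412
β_Talbot = 0.841 × 41.59% / 12.34% = 2.8345
β_Ingram = 0.749 × 21.63% / 12.34% = 1.3129
β_Paxton = 0.751 × 34.08% / 12.34% = 2.0741
β_Jory = 0.262 × 33.59% / 12.34% = 0.7132
β_Durant = 0.175 × 15.96% / 12.34% = 0.2263
β_P = Σ w_i β_i = 0.19×-0.4412 + 0.12×2.8345 + 0.13×1.3129 + 0.23×2.0741 + 0.21×0.7132 + 0.12×0.2263 = 1.0810

1.081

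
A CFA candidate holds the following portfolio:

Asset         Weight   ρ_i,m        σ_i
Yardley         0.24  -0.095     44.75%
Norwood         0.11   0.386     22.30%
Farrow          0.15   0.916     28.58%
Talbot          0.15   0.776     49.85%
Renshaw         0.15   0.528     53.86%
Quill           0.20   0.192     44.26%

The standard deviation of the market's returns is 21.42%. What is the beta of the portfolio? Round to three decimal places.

β_Yardley = -0.095 × 44.75% / 21.42% = -0.1985
β_Norwood = 0.386 × 22.30% / 21.42% = 0.4019
β_Farrow = 0.916 × 28.58% / 21.42% = 1.2222
β_Talbot = 0.776 × 49.85% / 21.42% = 1.8060
β_Renshaw = 0.528 × 53.86% / 21.42% = 1.3276
β_Quill = 0.192 × 44.26% / 21.42% = 0.3967
β_P = Σ w_i β_i = 0.24×-0.1985 + 0.11×0.4019 + 0.15×1.2222 + 0.15×1.8060 + 0.15×1.3276 + 0.20×0.3967 = 0.7293

0.729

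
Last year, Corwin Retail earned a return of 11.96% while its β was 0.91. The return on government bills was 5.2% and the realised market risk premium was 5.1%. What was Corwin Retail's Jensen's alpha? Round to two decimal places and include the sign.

+2.12%

CAPM benchmark = R_f + β(R_m − R_f) = 5.2% + 0.91 × 5.1% = 9.8410%
α = actual − benchmark = 11.96% − 9.8410% = +2.12%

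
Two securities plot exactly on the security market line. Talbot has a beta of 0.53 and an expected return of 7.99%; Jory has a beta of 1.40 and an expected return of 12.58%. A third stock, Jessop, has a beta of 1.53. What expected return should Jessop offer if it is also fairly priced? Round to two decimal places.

13.27%

MRP (SML slope) = (12.58% − 7.99%) / (1.40 − 0.53) = 4.59% / 0.87 = 5.2759%
R_f (intercept) = 7.99% − 0.53 × 5.2759% = 5.1938%
E(R_Jessop) = R_f + β × MRP = 5.1938% + 1.53 × 5.2759% = 13.27%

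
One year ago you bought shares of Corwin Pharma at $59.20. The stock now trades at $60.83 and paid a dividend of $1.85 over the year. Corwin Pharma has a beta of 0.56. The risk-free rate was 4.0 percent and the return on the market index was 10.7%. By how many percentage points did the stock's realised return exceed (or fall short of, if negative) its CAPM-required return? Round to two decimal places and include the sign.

-1.87%

Realised HPR = (P1 + D1 − P0) / P0 = (60.83 + 1.85 − 59.20) / 59.20 = 3.48 / 59.20 = 5.8784%
MRP = 10.7% − 4.0% = 6.70%
CAPM required = R_f + β·MRP = 4.0% + 0.56 × 6.7% = 7.7520%
α = realised − required = 5.8784% − 7.7520% = -1.87%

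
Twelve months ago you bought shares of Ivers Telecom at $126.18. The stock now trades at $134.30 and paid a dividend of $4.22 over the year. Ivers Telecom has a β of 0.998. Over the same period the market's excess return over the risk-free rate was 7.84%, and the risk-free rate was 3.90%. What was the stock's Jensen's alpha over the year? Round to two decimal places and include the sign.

Realised HPR = (P1 + D1 − P0) / P0 = (134.30 + 4.22 − 126.18) / 126.18 = 12.34 / 126.18 = 9.7797%
CAPM required = R_f + β·MRP = 3.90% + 0.998 × 7.84% = 11.72432%
α = realised − required = 9.7797% − 11.72432% = -1.94%

-1.94%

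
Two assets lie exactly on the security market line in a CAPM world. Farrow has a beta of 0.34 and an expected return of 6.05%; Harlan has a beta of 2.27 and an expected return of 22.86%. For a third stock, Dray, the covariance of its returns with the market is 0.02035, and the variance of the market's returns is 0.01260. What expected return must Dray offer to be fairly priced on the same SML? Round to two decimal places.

17.16%

MRP = (22.86% − 6.05%) / (2.27 − 0.34) = 8.7098%
R_f = 6.05% − 0.34 × 8.7098% = 3.0887%
β_Dray = Cov / Var(R_m) = 0.02035 / 0.01260 = 1.6151
E(R_Dray) = R_f + β × MRP = 3.0887% + 1.6151 × 8.7098% = 17.16%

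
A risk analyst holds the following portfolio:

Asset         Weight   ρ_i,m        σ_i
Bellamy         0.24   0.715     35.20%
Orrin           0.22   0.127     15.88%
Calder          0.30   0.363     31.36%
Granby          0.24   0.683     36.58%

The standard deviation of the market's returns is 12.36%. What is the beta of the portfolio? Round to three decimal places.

β_Bellamy = 0.715 × 35.20% / 12.36% = 2.0362
β_Orrin = 0.127 × 15.88% / 12.36% = 0.1632
β_Calder = 0.363 × 31.36% / 12.36% = 0.9210
β_Granby = 0.683 × 36.58% / 12.36% = 2.0214
β_P = Σ w_i β_i = 0.24×2.0362 + 0.22×0.1632 + 0.30×0.9210 + 0.24×2.0214 = 1.2860

1.286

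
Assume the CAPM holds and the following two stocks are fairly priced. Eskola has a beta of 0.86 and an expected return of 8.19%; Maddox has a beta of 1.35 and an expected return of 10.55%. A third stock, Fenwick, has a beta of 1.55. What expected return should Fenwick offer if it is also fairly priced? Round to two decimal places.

MRP (SML slope) = (10.55% − 8.19%) / (1.35 − 0.86) = 2.36% / 0.49 = 4.8163%
R_f (intercept) = 8.19% − 0.86 × 4.8163% = 4.0480%
E(R_Fenwick) = R_f + β × MRP = 4.0480% + 1.55 × 4.8163% = 11.51%

11.51%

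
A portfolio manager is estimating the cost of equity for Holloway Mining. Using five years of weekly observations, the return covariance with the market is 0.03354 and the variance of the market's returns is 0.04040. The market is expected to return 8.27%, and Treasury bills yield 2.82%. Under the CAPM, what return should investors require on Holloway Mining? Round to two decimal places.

7.34%

β = Cov(R_i, R_m) / Var(R_m) = 0.03354 / 0.04040 = 0.8302
MRP = 8.27% − 2.82% = 5.45%
E(R) = R_f + β × MRP = 2.82% + 0.8302 × 5.45% = 7.34%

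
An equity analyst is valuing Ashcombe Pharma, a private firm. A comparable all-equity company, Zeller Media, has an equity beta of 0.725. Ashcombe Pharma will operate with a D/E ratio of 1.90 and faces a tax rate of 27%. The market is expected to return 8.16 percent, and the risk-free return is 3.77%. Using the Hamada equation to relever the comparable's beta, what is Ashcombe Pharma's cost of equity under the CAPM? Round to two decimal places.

11.37%

β_L = β_U × [1 + (1 − t)(D/E)] = 0.725 × [1 + (1 − 0.27) × 1.90]
    = 0.725 × [1 + 0.73 × 1.90] = 0.725 × 2.3870 = 1.7306
MRP = 8.16% − 3.77% = 4.39%
E(R) = R_f + β_L × MRP = 3.77% + 1.7306 × 4.39% = 11.37%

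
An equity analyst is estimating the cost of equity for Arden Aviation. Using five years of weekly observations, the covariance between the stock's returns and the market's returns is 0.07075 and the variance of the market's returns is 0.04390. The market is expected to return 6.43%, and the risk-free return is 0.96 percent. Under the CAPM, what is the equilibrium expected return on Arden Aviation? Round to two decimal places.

β = Cov(R_i, R_m) / Var(R_m) = 0.07075 / 0.04390 = 1.6116
MRP = 6.43% − 0.96% = 5.47%
E(R) = R_f + β × MRP = 0.96% + 1.6116 × 5.47% = 9.78%

9.78%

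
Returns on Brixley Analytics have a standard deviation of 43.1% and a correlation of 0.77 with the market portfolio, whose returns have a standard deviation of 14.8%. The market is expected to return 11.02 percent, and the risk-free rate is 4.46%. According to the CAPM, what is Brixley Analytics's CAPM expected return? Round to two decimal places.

β = ρ × σ_i / σ_m = 0.77 × 43.1% / 14.8% = 2.2424
MRP = 11.02% − 4.46% = 6.56%
E(R) = 4.46% + 2.2424 × 6.56% = 19.17%

19.17%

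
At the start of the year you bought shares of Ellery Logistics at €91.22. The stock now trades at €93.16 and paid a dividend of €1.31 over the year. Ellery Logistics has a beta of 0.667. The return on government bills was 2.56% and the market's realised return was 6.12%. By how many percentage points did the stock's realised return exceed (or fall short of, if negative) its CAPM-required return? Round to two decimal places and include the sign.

Realised HPR = (P1 + D1 − P0) / P0 = (93.16 + 1.31 − 91.22) / 91.22 = 3.25 / 91.22 = 3.5628%
MRP = 6.12% − 2.56% = 3.56%
CAPM required = R_f + β·MRP = 2.56% + 0.667 × 3.56% = 4.93452%
α = realised − required = 3.5628% − 4.93452% = -1.37%

-1.37%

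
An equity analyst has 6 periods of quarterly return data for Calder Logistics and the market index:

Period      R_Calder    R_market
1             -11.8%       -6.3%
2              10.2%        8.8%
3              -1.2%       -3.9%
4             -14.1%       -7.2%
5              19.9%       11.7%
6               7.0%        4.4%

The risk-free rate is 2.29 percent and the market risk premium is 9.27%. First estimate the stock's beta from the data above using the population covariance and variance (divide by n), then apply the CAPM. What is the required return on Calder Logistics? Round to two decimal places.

Mean R_i = (-11.8 + 10.2 − 1.2 − 14.1 + 19.9 + 7.0) / 6 = 1.6667%
Mean R_m = (-6.3 + 8.8 − 3.9 − 7.2 + 11.7 + 4.4) / 6 = 1.2500%
Σ(R_i − R̄_i)(R_m − R̄_m) = 521.4300  ⇒  Cov = 521.4300 / 6 = 86.9050
Σ(R_m − R̄_m)² = 331.0550  ⇒  Var(R_m) = 331.0550 / 6 = 55.1758
β = Cov / Var(R_m) = 86.9050 / 55.1758 = 1.5751
E(R) = R_f + β × MRP = 2.29% + 1.5751 × 9.27% = 16.89%

16.89%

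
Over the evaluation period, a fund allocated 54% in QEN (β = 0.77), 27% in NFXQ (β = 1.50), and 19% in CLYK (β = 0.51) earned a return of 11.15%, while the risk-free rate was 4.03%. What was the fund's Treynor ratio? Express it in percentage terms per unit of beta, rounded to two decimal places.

7.76%

β_P = 0.54×0.77 + 0.27×1.50 + 0.19×0.51 = 0.9177
Treynor = (R_P − R_f) / β_P = (11.15% − 4.03%) / 0.9177 = 7.12% / 0.9177 = 7.76%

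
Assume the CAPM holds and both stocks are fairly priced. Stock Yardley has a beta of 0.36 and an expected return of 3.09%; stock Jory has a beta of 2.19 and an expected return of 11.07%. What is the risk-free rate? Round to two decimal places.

Both satisfy E(R) = R_f + β·MRP, so the slope of the SML is
MRP = (11.07% − 3.09%) / (2.19 − 0.36) = 7.98% / 1.83 = 4.3607%
R_f = E(R_Yardley) − β_Yardley·MRP = 3.09% − 0.36 × 4.3607% = 1.5201%

1.52%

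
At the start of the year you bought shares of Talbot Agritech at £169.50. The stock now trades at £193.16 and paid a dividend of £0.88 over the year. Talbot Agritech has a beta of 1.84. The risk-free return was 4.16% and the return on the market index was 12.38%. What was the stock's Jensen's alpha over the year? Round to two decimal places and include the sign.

-4.81%

Realised HPR = (P1 + D1 − P0) / P0 = (193.16 + 0.88 − 169.50) / 169.50 = 24.54 / 169.50 = 14.4779%
MRP = 12.38% − 4.16% = 8.22%
CAPM required = R_f + β·MRP = 4.16% + 1.84 × 8.22% = 19.2848%
α = realised − required = 14.4779% − 19.2848% = -4.81%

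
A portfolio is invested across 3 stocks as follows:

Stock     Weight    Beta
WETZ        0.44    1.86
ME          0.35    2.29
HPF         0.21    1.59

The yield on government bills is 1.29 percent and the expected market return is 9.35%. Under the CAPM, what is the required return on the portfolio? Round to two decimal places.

β_P = Σ w_i β_i = 0.44×1.86 + 0.35×2.29 + 0.21×1.59 = 1.9538
MRP = 9.35% − 1.29% = 8.06%
E(R_P) = R_f + β_P × MRP = 1.29% + 1.9538 × 8.06% = 17.04%

17.04%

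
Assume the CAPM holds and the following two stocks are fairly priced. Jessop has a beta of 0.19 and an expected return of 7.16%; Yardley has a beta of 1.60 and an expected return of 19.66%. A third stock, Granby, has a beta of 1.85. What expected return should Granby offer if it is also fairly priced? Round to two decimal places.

MRP (SML slope) = (19.66% − 7.16%) / (1.60 − 0.19) = 12.50% / 1.41 = 8.8652%
R_f (intercept) = 7.16% − 0.19 × 8.8652% = 5.4756%
E(R_Granby) = R_f + β × MRP = 5.4756% + 1.85 × 8.8652% = 21.88%

21.88%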